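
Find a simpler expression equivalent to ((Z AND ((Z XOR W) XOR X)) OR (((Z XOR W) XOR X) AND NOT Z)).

By distribution ((E AND v) OR (E AND NOT v) = E):
= ((Z XOR W) XOR X)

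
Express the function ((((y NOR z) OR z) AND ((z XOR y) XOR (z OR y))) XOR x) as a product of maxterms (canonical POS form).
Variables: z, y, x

ΠM(0, 2, 4, 7) = (z OR y OR x) AND (z OR NOT y OR x) AND (NOT z OR y OR x) AND (NOT z OR NOT y OR NOT x)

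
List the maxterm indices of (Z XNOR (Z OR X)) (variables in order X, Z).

ΠM(2) = (NOT X OR Z)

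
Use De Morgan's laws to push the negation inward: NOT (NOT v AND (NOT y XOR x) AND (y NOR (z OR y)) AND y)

v OR NOT (NOT y XOR x) OR NOT (y NOR (z OR y)) OR NOT y
De Morgan's: NOT(AND of terms) = OR of negations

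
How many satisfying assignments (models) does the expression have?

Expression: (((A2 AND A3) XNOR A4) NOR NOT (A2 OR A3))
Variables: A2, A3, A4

Satisfying assignments: (0,1,1), (1,0,1), (1,1,0)
Count: 3 out of 8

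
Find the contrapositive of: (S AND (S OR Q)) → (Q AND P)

Contrapositive: NOT (Q AND P) → NOT (S AND (S OR Q))
Note: A statement and its contrapositive are logically equivalent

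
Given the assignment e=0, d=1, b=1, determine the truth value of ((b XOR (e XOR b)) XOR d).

Substituting: ((1 XOR (0 XOR 1)) XOR 1)
= 1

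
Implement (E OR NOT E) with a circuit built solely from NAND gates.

((E NAND E) NAND ((E NAND E) NAND (E NAND E)))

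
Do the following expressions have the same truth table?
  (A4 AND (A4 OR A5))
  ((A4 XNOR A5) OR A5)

No. Counterexample: with A5=0, A4=0, Expression 1 = 0 but Expression 2 = 1.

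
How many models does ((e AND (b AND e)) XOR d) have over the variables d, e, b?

Satisfying assignments: (0,1,1), (1,0,0), (1,0,1), (1,1,0)
Count: 4 out of 8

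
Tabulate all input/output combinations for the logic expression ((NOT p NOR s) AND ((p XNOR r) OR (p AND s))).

r | s | p | Output
------------------
0 | 0 | 0 | 0
0 | 0 | 1 | 0
0 | 1 | 0 | 0
0 | 1 | 1 | 0
1 | 0 | 0 | 0
1 | 0 | 1 | 1
1 | 1 | 0 | 0
1 | 1 | 1 | 0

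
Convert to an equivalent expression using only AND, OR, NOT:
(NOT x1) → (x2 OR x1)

x1 OR (x2 OR x1)
(Implication elimination: A → B = NOT A OR B)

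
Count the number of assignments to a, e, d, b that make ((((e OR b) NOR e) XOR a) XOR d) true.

Satisfying assignments: (0,0,0,0), (0,0,1,1), (0,1,1,0), (0,1,1,1), (1,0,0,1), (1,0,1,0), (1,1,0,0), (1,1,0,1)
Count: 8 out of 16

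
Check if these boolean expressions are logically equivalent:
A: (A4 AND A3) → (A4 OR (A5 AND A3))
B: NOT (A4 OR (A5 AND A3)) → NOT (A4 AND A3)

Yes, Contrapositive is always equivalent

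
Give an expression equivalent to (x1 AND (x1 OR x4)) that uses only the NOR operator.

((x1 NOR x1) NOR (((x1 NOR x4) NOR (x1 NOR x4)) NOR ((x1 NOR x4) NOR (x1 NOR x4))))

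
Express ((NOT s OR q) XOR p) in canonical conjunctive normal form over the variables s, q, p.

(s OR q OR NOT p) AND (s OR NOT q OR NOT p) AND (NOT s OR q OR p) AND (NOT s OR NOT q OR NOT p)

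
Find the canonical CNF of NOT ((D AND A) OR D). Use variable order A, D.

(A OR NOT D) AND (NOT A OR NOT D)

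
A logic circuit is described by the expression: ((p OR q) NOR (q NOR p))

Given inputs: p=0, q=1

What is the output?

Substituting: ((0 OR 1) NOR (1 NOR 0))
= 0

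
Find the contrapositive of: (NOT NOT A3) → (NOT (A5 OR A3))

Contrapositive: (A5 OR A3) → NOT A3
Note: A statement and its contrapositive are logically equivalent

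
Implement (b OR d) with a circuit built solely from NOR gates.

((b NOR d) NOR (b NOR d))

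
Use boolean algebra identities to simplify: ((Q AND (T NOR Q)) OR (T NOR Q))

By absorption (E OR (E AND v) = E):
= (T NOR Q)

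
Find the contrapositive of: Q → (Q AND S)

Contrapositive: NOT (Q AND S) → NOT Q
Note: A statement and its contrapositive are logically equivalent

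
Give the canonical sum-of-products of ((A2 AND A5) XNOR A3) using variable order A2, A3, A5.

Σm(0, 1, 4, 7) = (NOT A2 AND NOT A3 AND NOT A5) OR (NOT A2 AND NOT A3 AND A5) OR (A2 AND NOT A3 AND NOT A5) OR (A2 AND A3 AND A5)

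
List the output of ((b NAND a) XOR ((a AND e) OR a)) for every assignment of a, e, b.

a | e | b | Output
------------------
0 | 0 | 0 | 1
0 | 0 | 1 | 1
0 | 1 | 0 | 1
0 | 1 | 1 | 1
1 | 0 | 0 | 0
1 | 0 | 1 | 1
1 | 1 | 0 | 0
1 | 1 | 1 | 1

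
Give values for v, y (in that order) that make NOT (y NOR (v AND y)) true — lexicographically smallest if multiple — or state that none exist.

v=0, y=1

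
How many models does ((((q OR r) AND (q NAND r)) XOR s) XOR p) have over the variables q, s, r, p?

Satisfying assignments: (0,0,0,1), (0,0,1,0), (0,1,0,0), (0,1,1,1), (1,0,0,0), (1,0,1,1), (1,1,0,1), (1,1,1,0)
Count: 8 out of 16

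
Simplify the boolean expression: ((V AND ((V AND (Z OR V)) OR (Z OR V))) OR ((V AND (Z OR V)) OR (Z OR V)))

By absorption (E OR (E AND v) = E) then absorption (E OR (E AND v) = E):
= (Z OR V)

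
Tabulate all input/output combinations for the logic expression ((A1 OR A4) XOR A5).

A1 | A5 | A4 | Output
---------------------
0 | 0 | 0 | 0
0 | 0 | 1 | 1
0 | 1 | 0 | 1
0 | 1 | 1 | 0
1 | 0 | 0 | 1
1 | 0 | 1 | 1
1 | 1 | 0 | 0
1 | 1 | 1 | 0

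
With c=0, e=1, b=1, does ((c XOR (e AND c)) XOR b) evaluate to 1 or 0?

Substituting: ((0 XOR (1 AND 0)) XOR 1)
= 1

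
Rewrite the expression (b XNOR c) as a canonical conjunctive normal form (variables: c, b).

(c OR NOT b) AND (NOT c OR b)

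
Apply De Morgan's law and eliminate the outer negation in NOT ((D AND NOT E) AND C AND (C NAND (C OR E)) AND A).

NOT (D AND NOT E) OR NOT C OR NOT (C NAND (C OR E)) OR NOT A
De Morgan's: NOT(AND of terms) = OR of negations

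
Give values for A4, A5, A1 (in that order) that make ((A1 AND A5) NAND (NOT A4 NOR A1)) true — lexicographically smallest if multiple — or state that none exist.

A4=0, A5=0, A1=0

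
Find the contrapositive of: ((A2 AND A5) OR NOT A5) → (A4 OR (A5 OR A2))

Contrapositive: NOT (A4 OR (A5 OR A2)) → NOT ((A2 AND A5) OR NOT A5)
Note: A statement and its contrapositive are logically equivalent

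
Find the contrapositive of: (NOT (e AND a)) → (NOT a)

Contrapositive: a → (e AND a)
Note: A statement and its contrapositive are logically equivalent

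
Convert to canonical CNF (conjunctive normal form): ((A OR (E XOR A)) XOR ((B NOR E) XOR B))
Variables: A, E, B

(A OR NOT E OR NOT B) AND (NOT A OR E OR B) AND (NOT A OR E OR NOT B) AND (NOT A OR NOT E OR NOT B)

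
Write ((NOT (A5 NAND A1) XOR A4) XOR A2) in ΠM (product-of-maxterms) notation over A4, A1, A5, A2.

ΠM(0, 2, 4, 7, 9, 11, 13, 14) = (A4 OR A1 OR A5 OR A2) AND (A4 OR A1 OR NOT A5 OR A2) AND (A4 OR NOT A1 OR A5 OR A2) AND (A4 OR NOT A1 OR NOT A5 OR NOT A2) AND (NOT A4 OR A1 OR A5 OR NOT A2) AND (NOT A4 OR A1 OR NOT A5 OR NOT A2) AND (NOT A4 OR NOT A1 OR A5 OR NOT A2) AND (NOT A4 OR NOT A1 OR NOT A5 OR A2)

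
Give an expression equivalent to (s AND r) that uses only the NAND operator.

((s NAND r) NAND (s NAND r))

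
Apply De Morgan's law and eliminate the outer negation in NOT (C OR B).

NOT C AND NOT B
De Morgan's: NOT(OR of terms) = AND of negations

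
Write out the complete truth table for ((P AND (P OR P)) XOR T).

P | T | Output
--------------
0 | 0 | 0
0 | 1 | 1
1 | 0 | 1
1 | 1 | 0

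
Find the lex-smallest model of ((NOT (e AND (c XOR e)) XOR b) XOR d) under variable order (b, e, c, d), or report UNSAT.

b=0, e=0, c=0, d=0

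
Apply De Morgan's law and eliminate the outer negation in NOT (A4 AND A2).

NOT A4 OR NOT A2
De Morgan's: NOT(AND of terms) = OR of negations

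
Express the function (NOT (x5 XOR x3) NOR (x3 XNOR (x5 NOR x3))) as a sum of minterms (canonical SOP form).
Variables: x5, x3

Σm(1) = (NOT x5 AND x3)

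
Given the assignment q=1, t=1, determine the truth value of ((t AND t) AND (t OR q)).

Substituting: ((1 AND 1) AND (1 OR 1))
= 1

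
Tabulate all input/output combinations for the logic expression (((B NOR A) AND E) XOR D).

D | E | A | B | Output
----------------------
0 | 0 | 0 | 0 | 0
0 | 0 | 0 | 1 | 0
0 | 0 | 1 | 0 | 0
0 | 0 | 1 | 1 | 0
0 | 1 | 0 | 0 | 1
0 | 1 | 0 | 1 | 0
0 | 1 | 1 | 0 | 0
0 | 1 | 1 | 1 | 0
1 | 0 | 0 | 0 | 1
1 | 0 | 0 | 1 | 1
1 | 0 | 1 | 0 | 1
1 | 0 | 1 | 1 | 1
1 | 1 | 0 | 0 | 0
1 | 1 | 0 | 1 | 1
1 | 1 | 1 | 0 | 1
1 | 1 | 1 | 1 | 1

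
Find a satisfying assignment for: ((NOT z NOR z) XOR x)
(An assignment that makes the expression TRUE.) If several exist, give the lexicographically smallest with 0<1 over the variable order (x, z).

x=1, z=0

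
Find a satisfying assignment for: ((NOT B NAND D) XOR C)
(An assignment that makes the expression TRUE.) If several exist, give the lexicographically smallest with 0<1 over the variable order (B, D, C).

B=0, D=0, C=0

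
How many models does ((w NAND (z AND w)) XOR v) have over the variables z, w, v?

Satisfying assignments: (0,0,0), (0,1,0), (1,0,0), (1,1,1)
Count: 4 out of 8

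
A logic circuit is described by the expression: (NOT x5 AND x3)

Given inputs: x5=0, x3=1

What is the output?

Substituting: (NOT 0 AND 1)
= 1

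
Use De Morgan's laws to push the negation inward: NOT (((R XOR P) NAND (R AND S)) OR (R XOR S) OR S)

NOT ((R XOR P) NAND (R AND S)) AND NOT (R XOR S) AND NOT S
De Morgan's: NOT(OR of terms) = AND of negations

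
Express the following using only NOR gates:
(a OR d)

((a NOR d) NOR (a NOR d))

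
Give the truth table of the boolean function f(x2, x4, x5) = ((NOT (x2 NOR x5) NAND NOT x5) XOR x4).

x2 | x4 | x5 | Output
---------------------
0 | 0 | 0 | 1
0 | 0 | 1 | 1
0 | 1 | 0 | 0
0 | 1 | 1 | 0
1 | 0 | 0 | 0
1 | 0 | 1 | 1
1 | 1 | 0 | 1
1 | 1 | 1 | 0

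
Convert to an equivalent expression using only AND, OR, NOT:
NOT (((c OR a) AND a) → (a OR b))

((c OR a) AND a) AND NOT (a OR b)
(Negated implication: NOT(A → B) = A AND NOT B)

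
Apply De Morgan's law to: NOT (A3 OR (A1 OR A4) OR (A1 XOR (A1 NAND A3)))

NOT A3 AND NOT (A1 OR A4) AND NOT (A1 XOR (A1 NAND A3))
De Morgan's: NOT(OR of terms) = AND of negations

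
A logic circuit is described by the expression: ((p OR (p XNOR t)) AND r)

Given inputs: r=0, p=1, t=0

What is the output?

Substituting: ((1 OR (1 XNOR 0)) AND 0)
= 0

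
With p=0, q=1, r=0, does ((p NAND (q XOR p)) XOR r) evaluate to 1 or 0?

Substituting: ((0 NAND (1 XOR 0)) XOR 0)
= 1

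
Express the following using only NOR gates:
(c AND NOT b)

((c NOR c) NOR ((b NOR b) NOR (b NOR b)))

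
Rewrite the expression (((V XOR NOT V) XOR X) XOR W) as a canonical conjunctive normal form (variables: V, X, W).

(V OR X OR NOT W) AND (V OR NOT X OR W) AND (NOT V OR X OR NOT W) AND (NOT V OR NOT X OR W)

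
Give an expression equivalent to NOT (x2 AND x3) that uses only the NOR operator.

(((x2 NOR x2) NOR (x3 NOR x3)) NOR ((x2 NOR x2) NOR (x3 NOR x3)))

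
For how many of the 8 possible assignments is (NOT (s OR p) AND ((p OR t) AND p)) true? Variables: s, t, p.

No assignment satisfies the expression.
Count: 0 out of 8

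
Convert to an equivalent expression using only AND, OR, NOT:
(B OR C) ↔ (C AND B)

((B OR C) AND (C AND B)) OR (NOT (B OR C) AND NOT (C AND B))
(Biconditional = both true or both false)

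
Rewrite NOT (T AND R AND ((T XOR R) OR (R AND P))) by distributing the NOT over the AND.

NOT T OR NOT R OR NOT ((T XOR R) OR (R AND P))
De Morgan's: NOT(AND of terms) = OR of negations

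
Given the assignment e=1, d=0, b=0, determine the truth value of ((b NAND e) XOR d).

Substituting: ((0 NAND 1) XOR 0)
= 1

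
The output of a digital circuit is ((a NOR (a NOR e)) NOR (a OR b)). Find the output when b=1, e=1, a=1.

Substituting: ((1 NOR (1 NOR 1)) NOR (1 OR 1))
= 0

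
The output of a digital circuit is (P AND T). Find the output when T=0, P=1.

Substituting: (1 AND 0)
= 0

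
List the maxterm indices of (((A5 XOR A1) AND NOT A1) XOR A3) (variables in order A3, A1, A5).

ΠM(0, 2, 3, 5) = (A3 OR A1 OR A5) AND (A3 OR NOT A1 OR A5) AND (A3 OR NOT A1 OR NOT A5) AND (NOT A3 OR A1 OR NOT A5)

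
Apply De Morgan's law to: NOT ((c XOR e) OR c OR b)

NOT (c XOR e) AND NOT c AND NOT b
De Morgan's: NOT(OR of terms) = AND of negations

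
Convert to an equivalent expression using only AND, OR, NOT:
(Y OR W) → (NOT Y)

NOT (Y OR W) OR (NOT Y)
(Implication elimination: A → B = NOT A OR B)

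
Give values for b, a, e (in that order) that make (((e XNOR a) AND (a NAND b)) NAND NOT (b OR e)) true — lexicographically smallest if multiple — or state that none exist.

b=0, a=0, e=1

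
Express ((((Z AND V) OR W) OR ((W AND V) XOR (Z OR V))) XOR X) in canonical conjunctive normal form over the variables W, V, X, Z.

(W OR V OR X OR Z) AND (W OR V OR NOT X OR NOT Z) AND (W OR NOT V OR NOT X OR Z) AND (W OR NOT V OR NOT X OR NOT Z) AND (NOT W OR V OR NOT X OR Z) AND (NOT W OR V OR NOT X OR NOT Z) AND (NOT W OR NOT V OR NOT X OR Z) AND (NOT W OR NOT V OR NOT X OR NOT Z)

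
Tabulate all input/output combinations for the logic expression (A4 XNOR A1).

A1 | A4 | Output
----------------
0 | 0 | 1
0 | 1 | 0
1 | 0 | 0
1 | 1 | 1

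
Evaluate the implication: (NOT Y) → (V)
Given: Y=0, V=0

Antecedent (NOT Y) = 1; consequent (V) = 0.
1 → 0 = 0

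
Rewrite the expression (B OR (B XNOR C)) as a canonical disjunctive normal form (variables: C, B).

(NOT C AND NOT B) OR (NOT C AND B) OR (C AND B)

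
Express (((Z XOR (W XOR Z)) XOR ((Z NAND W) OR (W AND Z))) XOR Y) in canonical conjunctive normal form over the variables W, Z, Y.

(W OR Z OR NOT Y) AND (W OR NOT Z OR NOT Y) AND (NOT W OR Z OR Y) AND (NOT W OR NOT Z OR Y)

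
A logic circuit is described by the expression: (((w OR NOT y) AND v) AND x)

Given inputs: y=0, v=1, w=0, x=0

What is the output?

Substituting: (((0 OR NOT 0) AND 1) AND 0)
= 0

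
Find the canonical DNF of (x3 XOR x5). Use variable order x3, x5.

(NOT x3 AND x5) OR (x3 AND NOT x5)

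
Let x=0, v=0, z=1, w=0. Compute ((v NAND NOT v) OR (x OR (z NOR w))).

Substituting: ((0 NAND NOT 0) OR (0 OR (1 NOR 0)))
= 1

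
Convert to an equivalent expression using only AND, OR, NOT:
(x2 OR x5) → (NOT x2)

NOT (x2 OR x5) OR (NOT x2)
(Implication elimination: A → B = NOT A OR B)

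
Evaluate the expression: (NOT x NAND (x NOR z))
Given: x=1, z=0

Substituting: (NOT 1 NAND (1 NOR 0))
= 1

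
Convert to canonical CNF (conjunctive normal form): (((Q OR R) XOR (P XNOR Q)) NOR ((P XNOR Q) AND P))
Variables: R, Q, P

(R OR Q OR P) AND (R OR NOT Q OR P) AND (R OR NOT Q OR NOT P) AND (NOT R OR Q OR NOT P) AND (NOT R OR NOT Q OR P) AND (NOT R OR NOT Q OR NOT P)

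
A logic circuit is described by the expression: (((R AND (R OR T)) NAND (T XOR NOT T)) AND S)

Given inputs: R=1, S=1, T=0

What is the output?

Substituting: (((1 AND (1 OR 0)) NAND (0 XOR NOT 0)) AND 1)
= 0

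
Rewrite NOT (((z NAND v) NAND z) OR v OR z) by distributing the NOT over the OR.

NOT ((z NAND v) NAND z) AND NOT v AND NOT z
De Morgan's: NOT(OR of terms) = AND of negations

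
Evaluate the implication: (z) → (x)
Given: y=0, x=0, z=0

Antecedent (z) = 0; consequent (x) = 0.
0 → 0 = 1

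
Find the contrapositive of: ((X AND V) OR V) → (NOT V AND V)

Contrapositive: NOT (NOT V AND V) → NOT ((X AND V) OR V)
Note: A statement and its contrapositive are logically equivalent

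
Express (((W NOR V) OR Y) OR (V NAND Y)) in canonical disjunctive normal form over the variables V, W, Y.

(NOT V AND NOT W AND NOT Y) OR (NOT V AND NOT W AND Y) OR (NOT V AND W AND NOT Y) OR (NOT V AND W AND Y) OR (V AND NOT W AND NOT Y) OR (V AND NOT W AND Y) OR (V AND W AND NOT Y) OR (V AND W AND Y)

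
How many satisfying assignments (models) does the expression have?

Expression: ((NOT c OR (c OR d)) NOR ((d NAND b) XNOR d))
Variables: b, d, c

No assignment satisfies the expression.
Count: 0 out of 8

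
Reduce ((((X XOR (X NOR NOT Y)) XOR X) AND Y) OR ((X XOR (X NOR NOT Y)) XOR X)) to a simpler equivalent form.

By absorption (E OR (E AND v) = E) then XOR self-cancellation ((E XOR v) XOR v = E):
= (X NOR NOT Y)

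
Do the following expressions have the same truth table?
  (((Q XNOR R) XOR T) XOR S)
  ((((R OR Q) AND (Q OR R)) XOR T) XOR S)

No. Counterexample: with R=0, T=0, Q=0, S=0, Expression 1 = 1 but Expression 2 = 0.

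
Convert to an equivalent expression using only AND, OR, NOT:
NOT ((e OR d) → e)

(e OR d) AND NOT e
(Negated implication: NOT(A → B) = A AND NOT B)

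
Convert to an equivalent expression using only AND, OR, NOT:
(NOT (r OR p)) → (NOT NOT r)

(r OR p) OR (NOT NOT r)
(Implication elimination: A → B = NOT A OR B)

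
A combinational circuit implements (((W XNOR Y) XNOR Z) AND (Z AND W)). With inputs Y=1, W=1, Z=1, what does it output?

Substituting: (((1 XNOR 1) XNOR 1) AND (1 AND 1))
= 1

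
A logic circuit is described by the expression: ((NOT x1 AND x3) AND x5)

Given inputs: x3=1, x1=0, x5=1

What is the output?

Substituting: ((NOT 0 AND 1) AND 1)
= 1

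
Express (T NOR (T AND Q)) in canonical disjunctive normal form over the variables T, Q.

(NOT T AND NOT Q) OR (NOT T AND Q)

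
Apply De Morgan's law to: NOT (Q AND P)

NOT Q OR NOT P
De Morgan's: NOT(AND of terms) = OR of negations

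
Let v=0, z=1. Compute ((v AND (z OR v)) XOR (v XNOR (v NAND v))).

Substituting: ((0 AND (1 OR 0)) XOR (0 XNOR (0 NAND 0)))
= 0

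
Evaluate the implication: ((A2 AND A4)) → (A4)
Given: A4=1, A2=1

Antecedent ((A2 AND A4)) = 1; consequent (A4) = 1.
1 → 1 = 1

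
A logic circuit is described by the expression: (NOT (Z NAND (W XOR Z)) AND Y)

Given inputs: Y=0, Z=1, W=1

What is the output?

Substituting: (NOT (1 NAND (1 XOR 1)) AND 0)
= 0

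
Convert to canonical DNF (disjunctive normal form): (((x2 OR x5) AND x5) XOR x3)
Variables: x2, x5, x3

(NOT x2 AND NOT x5 AND x3) OR (NOT x2 AND x5 AND NOT x3) OR (x2 AND NOT x5 AND x3) OR (x2 AND x5 AND NOT x3)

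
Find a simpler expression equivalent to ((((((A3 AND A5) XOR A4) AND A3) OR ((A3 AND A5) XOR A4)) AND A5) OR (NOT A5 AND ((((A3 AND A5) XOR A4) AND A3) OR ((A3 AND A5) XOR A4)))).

By distribution ((E AND v) OR (E AND NOT v) = E) then absorption (E OR (E AND v) = E):
= ((A3 AND A5) XOR A4)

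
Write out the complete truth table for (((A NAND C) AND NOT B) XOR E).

A | C | E | B | Output
----------------------
0 | 0 | 0 | 0 | 1
0 | 0 | 0 | 1 | 0
0 | 0 | 1 | 0 | 0
0 | 0 | 1 | 1 | 1
0 | 1 | 0 | 0 | 1
0 | 1 | 0 | 1 | 0
0 | 1 | 1 | 0 | 0
0 | 1 | 1 | 1 | 1
1 | 0 | 0 | 0 | 1
1 | 0 | 0 | 1 | 0
1 | 0 | 1 | 0 | 0
1 | 0 | 1 | 1 | 1
1 | 1 | 0 | 0 | 0
1 | 1 | 0 | 1 | 0
1 | 1 | 1 | 0 | 1
1 | 1 | 1 | 1 | 1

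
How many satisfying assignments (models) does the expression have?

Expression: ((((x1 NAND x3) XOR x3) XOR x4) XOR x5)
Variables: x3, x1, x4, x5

Satisfying assignments: (0,0,0,0), (0,0,1,1), (0,1,0,0), (0,1,1,1), (1,0,0,1), (1,0,1,0), (1,1,0,0), (1,1,1,1)
Count: 8 out of 16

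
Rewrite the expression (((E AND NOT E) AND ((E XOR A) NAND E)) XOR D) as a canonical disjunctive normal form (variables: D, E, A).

(D AND NOT E AND NOT A) OR (D AND NOT E AND A) OR (D AND E AND NOT A) OR (D AND E AND A)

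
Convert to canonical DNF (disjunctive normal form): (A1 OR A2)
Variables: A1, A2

(NOT A1 AND A2) OR (A1 AND NOT A2) OR (A1 AND A2)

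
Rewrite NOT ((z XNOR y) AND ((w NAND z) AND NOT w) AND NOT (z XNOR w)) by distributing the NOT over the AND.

NOT (z XNOR y) OR NOT ((w NAND z) AND NOT w) OR (z XNOR w)
De Morgan's: NOT(AND of terms) = OR of negations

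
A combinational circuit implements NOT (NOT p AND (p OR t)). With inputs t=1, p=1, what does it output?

Substituting: NOT (NOT 1 AND (1 OR 1))
= 1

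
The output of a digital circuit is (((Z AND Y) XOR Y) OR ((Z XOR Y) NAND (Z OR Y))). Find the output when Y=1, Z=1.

Substituting: (((1 AND 1) XOR 1) OR ((1 XOR 1) NAND (1 OR 1)))
= 1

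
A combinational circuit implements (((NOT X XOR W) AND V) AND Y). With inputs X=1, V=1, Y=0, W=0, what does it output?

Substituting: (((NOT 1 XOR 0) AND 1) AND 0)
= 0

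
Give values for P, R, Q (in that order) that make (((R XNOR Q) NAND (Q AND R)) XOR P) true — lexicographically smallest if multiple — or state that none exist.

P=0, R=0, Q=0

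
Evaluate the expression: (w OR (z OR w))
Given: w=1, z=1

Substituting: (1 OR (1 OR 1))
= 1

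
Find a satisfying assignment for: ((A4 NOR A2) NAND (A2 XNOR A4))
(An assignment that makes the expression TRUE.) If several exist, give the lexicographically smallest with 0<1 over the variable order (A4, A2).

A4=0, A2=1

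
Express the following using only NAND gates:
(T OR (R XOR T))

((T NAND T) NAND (((R NAND (R NAND T)) NAND (T NAND (R NAND T))) NAND ((R NAND (R NAND T)) NAND (T NAND (R NAND T)))))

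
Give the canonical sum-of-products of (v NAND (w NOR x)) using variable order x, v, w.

Σm(0, 1, 3, 4, 5, 6, 7) = (NOT x AND NOT v AND NOT w) OR (NOT x AND NOT v AND w) OR (NOT x AND v AND w) OR (x AND NOT v AND NOT w) OR (x AND NOT v AND w) OR (x AND v AND NOT w) OR (x AND v AND w)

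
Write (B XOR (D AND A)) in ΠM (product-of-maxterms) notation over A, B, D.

ΠM(0, 1, 4, 7) = (A OR B OR D) AND (A OR B OR NOT D) AND (NOT A OR B OR D) AND (NOT A OR NOT B OR NOT D)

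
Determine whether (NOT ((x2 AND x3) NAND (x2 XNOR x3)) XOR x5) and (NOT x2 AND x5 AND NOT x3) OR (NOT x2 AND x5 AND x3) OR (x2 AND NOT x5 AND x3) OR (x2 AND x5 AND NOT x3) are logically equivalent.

Yes, they are equivalent — the two output columns agree on all 8 assignments:
x2 | x5 | x3 | Expression 1 | Expression 2
------------------------------------------
0 | 0 | 0 | 0 | 0
0 | 0 | 1 | 0 | 0
0 | 1 | 0 | 1 | 1
0 | 1 | 1 | 1 | 1
1 | 0 | 0 | 0 | 0
1 | 0 | 1 | 1 | 1
1 | 1 | 0 | 1 | 1
1 | 1 | 1 | 0 | 0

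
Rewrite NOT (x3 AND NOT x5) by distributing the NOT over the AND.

NOT x3 OR x5
De Morgan's: NOT(AND of terms) = OR of negations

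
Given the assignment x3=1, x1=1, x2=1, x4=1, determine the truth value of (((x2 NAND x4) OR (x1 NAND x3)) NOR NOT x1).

Substituting: (((1 NAND 1) OR (1 NAND 1)) NOR NOT 1)
= 1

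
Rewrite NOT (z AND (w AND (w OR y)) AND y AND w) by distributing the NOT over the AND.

NOT z OR NOT (w AND (w OR y)) OR NOT y OR NOT w
De Morgan's: NOT(AND of terms) = OR of negations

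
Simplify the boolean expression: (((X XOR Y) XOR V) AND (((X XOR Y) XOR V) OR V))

By absorption (E AND (E OR v) = E):
= ((X XOR Y) XOR V)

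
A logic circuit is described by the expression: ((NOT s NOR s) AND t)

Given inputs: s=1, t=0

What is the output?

Substituting: ((NOT 1 NOR 1) AND 0)
= 0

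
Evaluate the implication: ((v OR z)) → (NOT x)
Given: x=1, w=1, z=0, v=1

Antecedent ((v OR z)) = 1; consequent (NOT x) = 0.
1 → 0 = 0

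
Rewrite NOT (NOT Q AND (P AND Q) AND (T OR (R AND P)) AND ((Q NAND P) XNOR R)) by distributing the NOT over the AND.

Q OR NOT (P AND Q) OR NOT (T OR (R AND P)) OR NOT ((Q NAND P) XNOR R)
De Morgan's: NOT(AND of terms) = OR of negations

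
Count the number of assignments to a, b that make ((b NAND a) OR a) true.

Satisfying assignments: (0,0), (0,1), (1,0), (1,1)
Count: 4 out of 4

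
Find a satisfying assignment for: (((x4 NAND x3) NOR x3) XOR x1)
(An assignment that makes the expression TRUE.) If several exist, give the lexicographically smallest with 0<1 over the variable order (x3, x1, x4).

x3=0, x1=1, x4=0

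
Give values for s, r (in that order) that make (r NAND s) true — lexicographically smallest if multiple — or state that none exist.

s=0, r=0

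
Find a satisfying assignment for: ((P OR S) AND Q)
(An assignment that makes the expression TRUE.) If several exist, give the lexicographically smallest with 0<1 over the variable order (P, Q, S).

P=0, Q=1, S=1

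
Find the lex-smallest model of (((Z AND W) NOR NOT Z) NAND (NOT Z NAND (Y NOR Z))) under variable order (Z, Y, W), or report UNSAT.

Z=0, Y=0, W=0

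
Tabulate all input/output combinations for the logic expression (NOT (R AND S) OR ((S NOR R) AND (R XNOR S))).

R | S | Output
--------------
0 | 0 | 1
0 | 1 | 1
1 | 0 | 1
1 | 1 | 0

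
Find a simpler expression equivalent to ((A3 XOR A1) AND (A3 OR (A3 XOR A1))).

By absorption (E AND (E OR v) = E):
= (A3 XOR A1)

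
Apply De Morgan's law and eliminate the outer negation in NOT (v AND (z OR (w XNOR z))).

NOT v OR NOT (z OR (w XNOR z))
De Morgan's: NOT(AND of terms) = OR of negations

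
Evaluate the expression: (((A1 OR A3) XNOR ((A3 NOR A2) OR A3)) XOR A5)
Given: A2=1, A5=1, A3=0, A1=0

Substituting: (((0 OR 0) XNOR ((0 NOR 1) OR 0)) XOR 1)
= 0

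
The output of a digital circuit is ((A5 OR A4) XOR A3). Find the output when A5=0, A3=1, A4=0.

Substituting: ((0 OR 0) XOR 1)
= 1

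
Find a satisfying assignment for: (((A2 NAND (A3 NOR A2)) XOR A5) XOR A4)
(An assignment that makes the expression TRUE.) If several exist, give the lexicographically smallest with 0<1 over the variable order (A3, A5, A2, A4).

A3=0, A5=0, A2=0, A4=0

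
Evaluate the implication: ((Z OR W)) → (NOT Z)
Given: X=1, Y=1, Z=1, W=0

Antecedent ((Z OR W)) = 1; consequent (NOT Z) = 0.
1 → 0 = 0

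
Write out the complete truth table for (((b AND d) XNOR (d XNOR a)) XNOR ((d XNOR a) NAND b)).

a | d | b | Output
------------------
0 | 0 | 0 | 0
0 | 0 | 1 | 1
0 | 1 | 0 | 1
0 | 1 | 1 | 0
1 | 0 | 0 | 1
1 | 0 | 1 | 1
1 | 1 | 0 | 0
1 | 1 | 1 | 0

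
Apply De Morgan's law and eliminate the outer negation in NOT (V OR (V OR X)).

NOT V AND NOT (V OR X)
De Morgan's: NOT(OR of terms) = AND of negations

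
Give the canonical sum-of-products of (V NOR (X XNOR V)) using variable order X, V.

Σm(2) = (X AND NOT V)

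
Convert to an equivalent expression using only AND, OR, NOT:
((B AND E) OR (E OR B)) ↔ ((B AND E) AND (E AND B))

(((B AND E) OR (E OR B)) AND ((B AND E) AND (E AND B))) OR (NOT ((B AND E) OR (E OR B)) AND NOT ((B AND E) AND (E AND B)))
(Biconditional = both true or both false)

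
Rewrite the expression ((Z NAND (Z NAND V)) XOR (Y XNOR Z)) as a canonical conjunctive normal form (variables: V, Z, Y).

(V OR Z OR Y) AND (V OR NOT Z OR Y) AND (NOT V OR Z OR Y) AND (NOT V OR NOT Z OR NOT Y)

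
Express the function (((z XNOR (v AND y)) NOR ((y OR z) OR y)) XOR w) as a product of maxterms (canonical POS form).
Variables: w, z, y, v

ΠM(0, 1, 2, 3, 4, 5, 6, 7) = (w OR z OR y OR v) AND (w OR z OR y OR NOT v) AND (w OR z OR NOT y OR v) AND (w OR z OR NOT y OR NOT v) AND (w OR NOT z OR y OR v) AND (w OR NOT z OR y OR NOT v) AND (w OR NOT z OR NOT y OR v) AND (w OR NOT z OR NOT y OR NOT v)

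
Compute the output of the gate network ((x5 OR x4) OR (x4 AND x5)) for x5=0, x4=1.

Substituting: ((0 OR 1) OR (1 AND 0))
= 1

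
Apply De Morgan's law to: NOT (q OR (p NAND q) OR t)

NOT q AND NOT (p NAND q) AND NOT t
De Morgan's: NOT(OR of terms) = AND of negations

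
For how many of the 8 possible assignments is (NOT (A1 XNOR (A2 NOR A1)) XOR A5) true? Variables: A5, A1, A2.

Satisfying assignments: (0,0,0), (0,1,0), (0,1,1), (1,0,1)
Count: 4 out of 8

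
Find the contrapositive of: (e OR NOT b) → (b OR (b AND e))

Contrapositive: NOT (b OR (b AND e)) → NOT (e OR NOT b)
Note: A statement and its contrapositive are logically equivalent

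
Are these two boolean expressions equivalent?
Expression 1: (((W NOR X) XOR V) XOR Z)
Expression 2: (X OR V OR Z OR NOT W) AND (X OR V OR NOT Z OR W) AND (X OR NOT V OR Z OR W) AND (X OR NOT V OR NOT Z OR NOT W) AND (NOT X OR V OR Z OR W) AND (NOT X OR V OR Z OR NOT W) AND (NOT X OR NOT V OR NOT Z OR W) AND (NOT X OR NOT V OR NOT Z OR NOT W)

Yes, they are equivalent — the two output columns agree on all 16 assignments:
X | V | Z | W | Expression 1 | Expression 2
-------------------------------------------
0 | 0 | 0 | 0 | 1 | 1
0 | 0 | 0 | 1 | 0 | 0
0 | 0 | 1 | 0 | 0 | 0
0 | 0 | 1 | 1 | 1 | 1
0 | 1 | 0 | 0 | 0 | 0
0 | 1 | 0 | 1 | 1 | 1
0 | 1 | 1 | 0 | 1 | 1
0 | 1 | 1 | 1 | 0 | 0
1 | 0 | 0 | 0 | 0 | 0
1 | 0 | 0 | 1 | 0 | 0
1 | 0 | 1 | 0 | 1 | 1
1 | 0 | 1 | 1 | 1 | 1
1 | 1 | 0 | 0 | 1 | 1
1 | 1 | 0 | 1 | 1 | 1
1 | 1 | 1 | 0 | 0 | 0
1 | 1 | 1 | 1 | 0 | 0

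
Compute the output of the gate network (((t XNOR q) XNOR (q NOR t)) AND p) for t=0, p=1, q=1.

Substituting: (((0 XNOR 1) XNOR (1 NOR 0)) AND 1)
= 1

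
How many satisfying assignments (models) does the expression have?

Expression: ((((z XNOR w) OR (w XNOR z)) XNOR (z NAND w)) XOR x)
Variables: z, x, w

Satisfying assignments: (0,0,0), (0,1,1), (1,1,0), (1,1,1)
Count: 4 out of 8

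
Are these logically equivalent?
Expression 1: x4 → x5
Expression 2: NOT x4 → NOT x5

No, Inverse is not equivalent to original (counterexample: x3=0, x5=0, x4=1)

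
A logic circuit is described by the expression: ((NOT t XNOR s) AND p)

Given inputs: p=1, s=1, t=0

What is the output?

Substituting: ((NOT 0 XNOR 1) AND 1)
= 1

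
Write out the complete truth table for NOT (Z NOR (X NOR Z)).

X | Z | Output
--------------
0 | 0 | 1
0 | 1 | 1
1 | 0 | 0
1 | 1 | 1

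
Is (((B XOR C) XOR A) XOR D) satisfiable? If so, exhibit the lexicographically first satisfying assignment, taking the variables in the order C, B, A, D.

C=0, B=0, A=0, D=1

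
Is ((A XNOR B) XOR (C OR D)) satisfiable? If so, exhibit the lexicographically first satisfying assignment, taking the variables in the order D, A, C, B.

D=0, A=0, C=0, B=0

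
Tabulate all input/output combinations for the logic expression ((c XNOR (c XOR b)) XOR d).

b | d | c | Output
------------------
0 | 0 | 0 | 1
0 | 0 | 1 | 1
0 | 1 | 0 | 0
0 | 1 | 1 | 0
1 | 0 | 0 | 0
1 | 0 | 1 | 0
1 | 1 | 0 | 1
1 | 1 | 1 | 1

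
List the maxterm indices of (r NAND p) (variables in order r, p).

ΠM(3) = (NOT r OR NOT p)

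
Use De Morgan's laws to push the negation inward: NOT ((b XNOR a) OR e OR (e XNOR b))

NOT (b XNOR a) AND NOT e AND NOT (e XNOR b)
De Morgan's: NOT(OR of terms) = AND of negations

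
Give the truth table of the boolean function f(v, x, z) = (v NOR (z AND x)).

v | x | z | Output
------------------
0 | 0 | 0 | 1
0 | 0 | 1 | 1
0 | 1 | 0 | 1
0 | 1 | 1 | 0
1 | 0 | 0 | 0
1 | 0 | 1 | 0
1 | 1 | 0 | 0
1 | 1 | 1 | 0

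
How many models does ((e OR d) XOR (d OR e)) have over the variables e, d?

No assignment satisfies the expression.
Count: 0 out of 4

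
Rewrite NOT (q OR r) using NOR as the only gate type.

(((q NOR r) NOR (q NOR r)) NOR ((q NOR r) NOR (q NOR r)))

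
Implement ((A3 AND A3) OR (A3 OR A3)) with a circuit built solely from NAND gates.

((((A3 NAND A3) NAND (A3 NAND A3)) NAND ((A3 NAND A3) NAND (A3 NAND A3))) NAND (((A3 NAND A3) NAND (A3 NAND A3)) NAND ((A3 NAND A3) NAND (A3 NAND A3))))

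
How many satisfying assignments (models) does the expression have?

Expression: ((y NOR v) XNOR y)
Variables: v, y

Satisfying assignments: (1,0)
Count: 1 out of 4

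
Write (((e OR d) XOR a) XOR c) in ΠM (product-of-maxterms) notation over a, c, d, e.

ΠM(0, 5, 6, 7, 9, 10, 11, 12) = (a OR c OR d OR e) AND (a OR NOT c OR d OR NOT e) AND (a OR NOT c OR NOT d OR e) AND (a OR NOT c OR NOT d OR NOT e) AND (NOT a OR c OR d OR NOT e) AND (NOT a OR c OR NOT d OR e) AND (NOT a OR c OR NOT d OR NOT e) AND (NOT a OR NOT c OR d OR e)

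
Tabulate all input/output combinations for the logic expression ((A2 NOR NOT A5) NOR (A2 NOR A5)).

A5 | A2 | Output
----------------
0 | 0 | 0
0 | 1 | 1
1 | 0 | 0
1 | 1 | 1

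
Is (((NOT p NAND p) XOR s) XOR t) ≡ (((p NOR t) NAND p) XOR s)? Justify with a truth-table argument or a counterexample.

No. Counterexample: with p=0, s=0, t=1, Expression 1 = 0 but Expression 2 = 1.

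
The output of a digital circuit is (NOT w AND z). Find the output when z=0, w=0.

Substituting: (NOT 0 AND 0)
= 0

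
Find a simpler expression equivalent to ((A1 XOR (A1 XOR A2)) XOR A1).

By XOR self-cancellation ((E XOR v) XOR v = E):
= (A1 XOR A2)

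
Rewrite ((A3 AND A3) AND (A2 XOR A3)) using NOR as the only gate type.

((((A3 NOR A3) NOR (A3 NOR A3)) NOR ((A3 NOR A3) NOR (A3 NOR A3))) NOR (((((A2 NOR A3) NOR (A2 NOR A3)) NOR ((A2 NOR A3) NOR (A2 NOR A3))) NOR ((((A2 NOR A2) NOR (A3 NOR A3)) NOR ((A2 NOR A2) NOR (A3 NOR A3))) NOR (((A2 NOR A2) NOR (A3 NOR A3)) NOR ((A2 NOR A2) NOR (A3 NOR A3))))) NOR ((((A2 NOR A3) NOR (A2 NOR A3)) NOR ((A2 NOR A3) NOR (A2 NOR A3))) NOR ((((A2 NOR A2) NOR (A3 NOR A3)) NOR ((A2 NOR A2) NOR (A3 NOR A3))) NOR (((A2 NOR A2) NOR (A3 NOR A3)) NOR ((A2 NOR A2) NOR (A3 NOR A3)))))))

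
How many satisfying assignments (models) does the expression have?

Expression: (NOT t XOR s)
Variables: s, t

Satisfying assignments: (0,0), (1,1)
Count: 2 out of 4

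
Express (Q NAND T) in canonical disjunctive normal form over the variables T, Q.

(NOT T AND NOT Q) OR (NOT T AND Q) OR (T AND NOT Q)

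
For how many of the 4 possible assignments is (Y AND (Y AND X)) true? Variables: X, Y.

Satisfying assignments: (1,1)
Count: 1 out of 4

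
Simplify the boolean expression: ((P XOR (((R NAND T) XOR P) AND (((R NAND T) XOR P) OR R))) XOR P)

By XOR self-cancellation ((E XOR v) XOR v = E) then absorption (E AND (E OR v) = E):
= ((R NAND T) XOR P)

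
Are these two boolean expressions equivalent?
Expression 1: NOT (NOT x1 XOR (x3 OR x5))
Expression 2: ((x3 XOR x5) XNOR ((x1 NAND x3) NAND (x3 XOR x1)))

No. Counterexample: with x3=1, x5=0, x1=0, Expression 1 = 1 but Expression 2 = 0.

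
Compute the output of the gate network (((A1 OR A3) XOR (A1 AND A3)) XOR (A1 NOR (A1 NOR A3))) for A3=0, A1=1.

Substituting: (((1 OR 0) XOR (1 AND 0)) XOR (1 NOR (1 NOR 0)))
= 1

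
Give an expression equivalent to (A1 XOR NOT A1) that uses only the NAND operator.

((A1 NAND (A1 NAND (A1 NAND A1))) NAND ((A1 NAND A1) NAND (A1 NAND (A1 NAND A1))))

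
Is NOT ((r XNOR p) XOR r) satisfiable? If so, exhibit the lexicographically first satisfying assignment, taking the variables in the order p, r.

p=1, r=0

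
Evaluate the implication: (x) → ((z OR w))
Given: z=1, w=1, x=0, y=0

Antecedent (x) = 0; consequent ((z OR w)) = 1.
0 → 1 = 1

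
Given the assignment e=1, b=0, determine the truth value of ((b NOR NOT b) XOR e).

Substituting: ((0 NOR NOT 0) XOR 1)
= 1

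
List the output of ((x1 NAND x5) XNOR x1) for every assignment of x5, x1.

x5 | x1 | Output
----------------
0 | 0 | 0
0 | 1 | 1
1 | 0 | 0
1 | 1 | 0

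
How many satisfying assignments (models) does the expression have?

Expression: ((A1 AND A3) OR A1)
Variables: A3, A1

Satisfying assignments: (0,1), (1,1)
Count: 2 out of 4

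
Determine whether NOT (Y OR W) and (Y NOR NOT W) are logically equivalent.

No. Counterexample: with Y=0, W=0, Expression 1 = 1 but Expression 2 = 0.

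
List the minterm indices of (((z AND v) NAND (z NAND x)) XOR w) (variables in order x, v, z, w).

Σm(0, 2, 4, 7, 8, 10, 12, 14) = (NOT x AND NOT v AND NOT z AND NOT w) OR (NOT x AND NOT v AND z AND NOT w) OR (NOT x AND v AND NOT z AND NOT w) OR (NOT x AND v AND z AND w) OR (x AND NOT v AND NOT z AND NOT w) OR (x AND NOT v AND z AND NOT w) OR (x AND v AND NOT z AND NOT w) OR (x AND v AND z AND NOT w)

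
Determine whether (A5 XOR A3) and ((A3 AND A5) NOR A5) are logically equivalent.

No. Counterexample: with A3=0, A5=0, Expression 1 = 0 but Expression 2 = 1.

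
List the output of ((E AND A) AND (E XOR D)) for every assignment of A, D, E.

A | D | E | Output
------------------
0 | 0 | 0 | 0
0 | 0 | 1 | 0
0 | 1 | 0 | 0
0 | 1 | 1 | 0
1 | 0 | 0 | 0
1 | 0 | 1 | 1
1 | 1 | 0 | 0
1 | 1 | 1 | 0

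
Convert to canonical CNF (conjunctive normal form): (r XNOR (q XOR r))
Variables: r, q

(r OR NOT q) AND (NOT r OR NOT q)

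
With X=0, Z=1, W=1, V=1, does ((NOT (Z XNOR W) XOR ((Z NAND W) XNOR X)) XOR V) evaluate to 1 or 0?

Substituting: ((NOT (1 XNOR 1) XOR ((1 NAND 1) XNOR 0)) XOR 1)
= 0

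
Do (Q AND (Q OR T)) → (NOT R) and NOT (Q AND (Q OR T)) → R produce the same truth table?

No, Inverse is not equivalent to original (counterexample: T=0, R=0, Q=0)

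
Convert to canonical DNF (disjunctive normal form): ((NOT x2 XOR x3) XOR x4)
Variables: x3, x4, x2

(NOT x3 AND NOT x4 AND NOT x2) OR (NOT x3 AND x4 AND x2) OR (x3 AND NOT x4 AND x2) OR (x3 AND x4 AND NOT x2)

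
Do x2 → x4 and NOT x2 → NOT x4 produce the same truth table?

No, Inverse is not equivalent to original (counterexample: x5=0, x4=0, x2=1)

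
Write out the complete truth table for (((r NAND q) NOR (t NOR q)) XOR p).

p | r | t | q | Output
----------------------
0 | 0 | 0 | 0 | 0
0 | 0 | 0 | 1 | 0
0 | 0 | 1 | 0 | 0
0 | 0 | 1 | 1 | 0
0 | 1 | 0 | 0 | 0
0 | 1 | 0 | 1 | 1
0 | 1 | 1 | 0 | 0
0 | 1 | 1 | 1 | 1
1 | 0 | 0 | 0 | 1
1 | 0 | 0 | 1 | 1
1 | 0 | 1 | 0 | 1
1 | 0 | 1 | 1 | 1
1 | 1 | 0 | 0 | 1
1 | 1 | 0 | 1 | 0
1 | 1 | 1 | 0 | 1
1 | 1 | 1 | 1 | 0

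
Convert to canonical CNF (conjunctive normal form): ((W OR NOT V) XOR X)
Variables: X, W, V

(X OR W OR NOT V) AND (NOT X OR W OR V) AND (NOT X OR NOT W OR V) AND (NOT X OR NOT W OR NOT V)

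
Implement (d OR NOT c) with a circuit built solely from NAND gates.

((d NAND d) NAND ((c NAND c) NAND (c NAND c)))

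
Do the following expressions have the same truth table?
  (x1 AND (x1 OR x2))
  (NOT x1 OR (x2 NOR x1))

No. Counterexample: with x2=0, x1=0, Expression 1 = 0 but Expression 2 = 1.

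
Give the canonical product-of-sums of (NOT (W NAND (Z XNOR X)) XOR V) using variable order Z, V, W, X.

ΠM(0, 1, 3, 6, 8, 9, 10, 15) = (Z OR V OR W OR X) AND (Z OR V OR W OR NOT X) AND (Z OR V OR NOT W OR NOT X) AND (Z OR NOT V OR NOT W OR X) AND (NOT Z OR V OR W OR X) AND (NOT Z OR V OR W OR NOT X) AND (NOT Z OR V OR NOT W OR X) AND (NOT Z OR NOT V OR NOT W OR NOT X)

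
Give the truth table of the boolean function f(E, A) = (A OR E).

E | A | Output
--------------
0 | 0 | 0
0 | 1 | 1
1 | 0 | 1
1 | 1 | 1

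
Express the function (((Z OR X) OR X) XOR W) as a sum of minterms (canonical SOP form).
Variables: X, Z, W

Σm(1, 2, 4, 6) = (NOT X AND NOT Z AND W) OR (NOT X AND Z AND NOT W) OR (X AND NOT Z AND NOT W) OR (X AND Z AND NOT W)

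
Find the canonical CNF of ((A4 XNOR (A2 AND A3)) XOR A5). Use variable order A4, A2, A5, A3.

(A4 OR A2 OR NOT A5 OR A3) AND (A4 OR A2 OR NOT A5 OR NOT A3) AND (A4 OR NOT A2 OR A5 OR NOT A3) AND (A4 OR NOT A2 OR NOT A5 OR A3) AND (NOT A4 OR A2 OR A5 OR A3) AND (NOT A4 OR A2 OR A5 OR NOT A3) AND (NOT A4 OR NOT A2 OR A5 OR A3) AND (NOT A4 OR NOT A2 OR NOT A5 OR NOT A3)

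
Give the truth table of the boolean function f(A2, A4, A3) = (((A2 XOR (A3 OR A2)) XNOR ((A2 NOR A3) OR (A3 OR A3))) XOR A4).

A2 | A4 | A3 | Output
---------------------
0 | 0 | 0 | 0
0 | 0 | 1 | 1
0 | 1 | 0 | 1
0 | 1 | 1 | 0
1 | 0 | 0 | 1
1 | 0 | 1 | 0
1 | 1 | 0 | 0
1 | 1 | 1 | 1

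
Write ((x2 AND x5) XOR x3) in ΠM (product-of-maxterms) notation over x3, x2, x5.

ΠM(0, 1, 2, 7) = (x3 OR x2 OR x5) AND (x3 OR x2 OR NOT x5) AND (x3 OR NOT x2 OR x5) AND (NOT x3 OR NOT x2 OR NOT x5)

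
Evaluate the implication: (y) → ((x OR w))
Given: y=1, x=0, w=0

Antecedent (y) = 1; consequent ((x OR w)) = 0.
1 → 0 = 0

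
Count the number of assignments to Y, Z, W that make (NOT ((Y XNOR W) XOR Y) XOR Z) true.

Satisfying assignments: (0,0,1), (0,1,0), (1,0,1), (1,1,0)
Count: 4 out of 8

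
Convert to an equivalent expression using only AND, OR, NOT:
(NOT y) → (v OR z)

y OR (v OR z)
(Implication elimination: A → B = NOT A OR B)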